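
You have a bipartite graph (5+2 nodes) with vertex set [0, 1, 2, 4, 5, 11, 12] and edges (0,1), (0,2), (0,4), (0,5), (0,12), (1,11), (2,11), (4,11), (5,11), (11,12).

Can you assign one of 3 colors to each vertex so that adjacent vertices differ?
A valid 3-coloring: color 1: [0, 11]; color 2: [1, 2, 4, 5, 12].
(χ(G) = 2 ≤ 3.)

Yes, G is 3-colorable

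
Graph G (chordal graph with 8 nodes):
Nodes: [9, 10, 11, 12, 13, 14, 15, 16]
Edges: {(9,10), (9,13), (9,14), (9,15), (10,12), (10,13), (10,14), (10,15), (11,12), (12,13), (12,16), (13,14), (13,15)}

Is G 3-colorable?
The clique on vertices [9, 10, 13, 14] has size 4 > 3, so it alone needs 4 colors.

No, G is not 3-colorable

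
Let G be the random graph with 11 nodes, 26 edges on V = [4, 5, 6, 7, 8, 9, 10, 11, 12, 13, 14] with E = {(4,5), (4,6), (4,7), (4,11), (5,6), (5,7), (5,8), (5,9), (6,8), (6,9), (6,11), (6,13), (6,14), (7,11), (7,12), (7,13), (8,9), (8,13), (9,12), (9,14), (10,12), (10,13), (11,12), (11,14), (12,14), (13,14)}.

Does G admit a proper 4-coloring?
A valid 4-coloring: color 1: [6, 12]; color 2: [5, 11, 13]; color 3: [4, 8, 10, 14]; color 4: [7, 9].
(χ(G) = 4 ≤ 4.)

Yes, G is 4-colorable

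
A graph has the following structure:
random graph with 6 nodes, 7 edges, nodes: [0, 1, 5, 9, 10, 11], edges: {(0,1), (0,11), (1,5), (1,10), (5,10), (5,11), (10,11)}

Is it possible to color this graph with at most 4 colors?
Yes, G is 4-colorable

A valid 4-coloring: color 1: [1, 9, 11]; color 2: [0, 10]; color 3: [5].
(χ(G) = 3 ≤ 4.)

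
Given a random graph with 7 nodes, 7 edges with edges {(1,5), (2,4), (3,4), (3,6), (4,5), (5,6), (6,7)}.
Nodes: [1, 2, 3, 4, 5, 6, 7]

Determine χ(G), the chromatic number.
χ(G) = 2

Clique number ω(G) = 2 (lower bound: χ ≥ ω).
The graph is bipartite (no odd cycle), so 2 colors suffice: χ(G) = 2.
A valid 2-coloring: color 1: [2, 3, 5, 7]; color 2: [1, 4, 6].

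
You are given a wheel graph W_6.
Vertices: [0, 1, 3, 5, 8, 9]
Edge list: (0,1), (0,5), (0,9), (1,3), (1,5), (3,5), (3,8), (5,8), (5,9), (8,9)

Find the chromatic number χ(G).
χ(G) = 4

Clique number ω(G) = 3 (lower bound: χ ≥ ω).
Odd cycle [0, 1, 3, 8, 9] needs 3 colors (χ ≥ 3).
Vertex 5 is adjacent to every vertex of [0, 1, 3, 8, 9], which already need 3 colors among themselves, so 5 needs a new color (χ ≥ 4).
The coloring below uses 4 colors, so χ(G) = 4.
A valid 4-coloring: color 1: [5]; color 2: [0, 8]; color 3: [1, 9]; color 4: [3].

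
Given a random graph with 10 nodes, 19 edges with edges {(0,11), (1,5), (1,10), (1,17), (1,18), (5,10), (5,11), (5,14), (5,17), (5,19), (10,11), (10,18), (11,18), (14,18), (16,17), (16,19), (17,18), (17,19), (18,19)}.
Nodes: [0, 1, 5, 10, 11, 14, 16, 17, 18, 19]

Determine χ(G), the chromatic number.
Clique number ω(G) = 3 (lower bound: χ ≥ ω).
The clique on [16, 17, 19] has size 3, forcing χ ≥ 3, and the coloring below uses 3 colors, so χ(G) = 3.
A valid 3-coloring: color 1: [0, 5, 16, 18]; color 2: [10, 14, 17]; color 3: [1, 11, 19].

χ(G) = 3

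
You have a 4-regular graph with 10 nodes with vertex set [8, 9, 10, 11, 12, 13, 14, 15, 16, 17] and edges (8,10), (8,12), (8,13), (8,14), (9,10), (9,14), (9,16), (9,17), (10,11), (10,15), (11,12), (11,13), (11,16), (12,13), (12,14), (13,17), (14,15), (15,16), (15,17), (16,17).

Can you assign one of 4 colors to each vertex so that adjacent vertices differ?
A valid 4-coloring: color 1: [10, 13, 14, 16]; color 2: [9, 12, 15]; color 3: [8, 11, 17].
(χ(G) = 3 ≤ 4.)

Yes, G is 4-colorable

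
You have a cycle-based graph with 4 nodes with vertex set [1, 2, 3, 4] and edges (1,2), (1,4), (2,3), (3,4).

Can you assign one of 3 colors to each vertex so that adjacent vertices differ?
Yes, G is 3-colorable

A valid 3-coloring: color 1: [1, 3]; color 2: [2, 4].
(χ(G) = 2 ≤ 3.)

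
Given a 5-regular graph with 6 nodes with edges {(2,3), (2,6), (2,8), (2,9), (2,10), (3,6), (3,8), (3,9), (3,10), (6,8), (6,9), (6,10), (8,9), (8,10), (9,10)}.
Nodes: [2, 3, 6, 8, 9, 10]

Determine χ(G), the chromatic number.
χ(G) = 6

Clique number ω(G) = 6 (lower bound: χ ≥ ω).
The clique on [2, 3, 6, 8, 9, 10] has size 6, forcing χ ≥ 6, and the coloring below uses 6 colors, so χ(G) = 6.
A valid 6-coloring: color 1: [10]; color 2: [2]; color 3: [6]; color 4: [3]; color 5: [8]; color 6: [9].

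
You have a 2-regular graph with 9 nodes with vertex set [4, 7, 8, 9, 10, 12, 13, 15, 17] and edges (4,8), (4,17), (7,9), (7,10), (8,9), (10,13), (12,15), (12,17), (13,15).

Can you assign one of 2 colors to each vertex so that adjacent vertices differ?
Odd cycle [9, 7, 10, 13, 15, 12, 17, 4, 8] needs 3 colors (χ ≥ 3).
Hence χ(G) ≥ 3 > 2, so no proper 2-coloring exists.

No, G is not 2-colorable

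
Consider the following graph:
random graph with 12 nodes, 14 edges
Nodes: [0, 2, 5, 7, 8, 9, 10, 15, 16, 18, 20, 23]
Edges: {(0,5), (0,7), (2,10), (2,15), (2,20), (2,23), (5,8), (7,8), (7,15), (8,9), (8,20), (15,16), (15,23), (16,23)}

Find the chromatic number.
Clique number ω(G) = 3 (lower bound: χ ≥ ω).
The clique on [2, 15, 23] has size 3, forcing χ ≥ 3, and the coloring below uses 3 colors, so χ(G) = 3.
A valid 3-coloring: color 1: [2, 5, 7, 9, 16, 18]; color 2: [0, 8, 10, 15]; color 3: [20, 23].

χ(G) = 3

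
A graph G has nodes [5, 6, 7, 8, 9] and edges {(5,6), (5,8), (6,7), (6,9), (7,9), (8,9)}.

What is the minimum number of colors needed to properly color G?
Clique number ω(G) = 3 (lower bound: χ ≥ ω).
The clique on [6, 7, 9] has size 3, forcing χ ≥ 3, and the coloring below uses 3 colors, so χ(G) = 3.
A valid 3-coloring: color 1: [6, 8]; color 2: [5, 9]; color 3: [7].

χ(G) = 3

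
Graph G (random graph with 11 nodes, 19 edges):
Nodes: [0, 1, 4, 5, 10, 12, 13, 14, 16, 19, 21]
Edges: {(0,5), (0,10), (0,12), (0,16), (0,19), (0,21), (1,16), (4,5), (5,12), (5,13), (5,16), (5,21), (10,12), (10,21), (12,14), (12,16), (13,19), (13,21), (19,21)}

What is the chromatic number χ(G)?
χ(G) = 4

Clique number ω(G) = 4 (lower bound: χ ≥ ω).
The clique on [0, 5, 12, 16] has size 4, forcing χ ≥ 4, and the coloring below uses 4 colors, so χ(G) = 4.
A valid 4-coloring: color 1: [1, 5, 10, 14, 19]; color 2: [0, 4, 13]; color 3: [12, 21]; color 4: [16].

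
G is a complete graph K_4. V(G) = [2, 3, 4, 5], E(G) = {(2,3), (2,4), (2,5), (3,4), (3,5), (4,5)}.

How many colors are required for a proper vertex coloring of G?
χ(G) = 4

Clique number ω(G) = 4 (lower bound: χ ≥ ω).
The clique on [2, 3, 4, 5] has size 4, forcing χ ≥ 4, and the coloring below uses 4 colors, so χ(G) = 4.
A valid 4-coloring: color 1: [4]; color 2: [5]; color 3: [2]; color 4: [3].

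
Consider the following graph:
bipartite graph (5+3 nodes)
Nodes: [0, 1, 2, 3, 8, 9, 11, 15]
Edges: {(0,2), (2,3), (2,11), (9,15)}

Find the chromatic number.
χ(G) = 2

Clique number ω(G) = 2 (lower bound: χ ≥ ω).
The graph is bipartite (no odd cycle), so 2 colors suffice: χ(G) = 2.
A valid 2-coloring: color 1: [1, 2, 8, 9]; color 2: [0, 3, 11, 15].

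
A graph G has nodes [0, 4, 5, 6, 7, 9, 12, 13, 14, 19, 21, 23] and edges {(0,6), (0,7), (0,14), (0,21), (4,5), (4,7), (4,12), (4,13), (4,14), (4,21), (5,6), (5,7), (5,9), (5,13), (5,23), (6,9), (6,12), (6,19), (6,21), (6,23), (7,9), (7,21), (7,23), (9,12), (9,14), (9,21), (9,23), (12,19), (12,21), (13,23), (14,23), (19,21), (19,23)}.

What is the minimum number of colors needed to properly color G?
χ(G) = 4

Clique number ω(G) = 4 (lower bound: χ ≥ ω).
The clique on [5, 6, 9, 23] has size 4, forcing χ ≥ 4, and the coloring below uses 4 colors, so χ(G) = 4.
A valid 4-coloring: color 1: [6, 7, 13, 14]; color 2: [21, 23]; color 3: [0, 4, 9, 19]; color 4: [5, 12].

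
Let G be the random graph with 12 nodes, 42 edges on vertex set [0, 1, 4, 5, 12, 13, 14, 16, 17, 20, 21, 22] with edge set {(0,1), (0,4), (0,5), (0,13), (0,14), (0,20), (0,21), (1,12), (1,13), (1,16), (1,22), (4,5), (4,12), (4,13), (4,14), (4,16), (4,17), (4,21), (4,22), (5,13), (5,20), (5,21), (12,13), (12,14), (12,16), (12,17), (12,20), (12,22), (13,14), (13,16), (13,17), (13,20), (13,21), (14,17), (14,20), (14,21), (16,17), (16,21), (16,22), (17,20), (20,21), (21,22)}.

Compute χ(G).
χ(G) = 5

Clique number ω(G) = 5 (lower bound: χ ≥ ω).
The clique on [4, 12, 13, 16, 17] has size 5, forcing χ ≥ 5, and the coloring below uses 5 colors, so χ(G) = 5.
A valid 5-coloring: color 1: [13, 22]; color 2: [1, 4, 20]; color 3: [0, 12]; color 4: [5, 14, 16]; color 5: [17, 21].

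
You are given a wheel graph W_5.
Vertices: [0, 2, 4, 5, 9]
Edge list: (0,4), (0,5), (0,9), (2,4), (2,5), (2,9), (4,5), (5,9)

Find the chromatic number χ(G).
χ(G) = 3

Clique number ω(G) = 3 (lower bound: χ ≥ ω).
The clique on [0, 5, 9] has size 3, forcing χ ≥ 3, and the coloring below uses 3 colors, so χ(G) = 3.
A valid 3-coloring: color 1: [5]; color 2: [0, 2]; color 3: [4, 9].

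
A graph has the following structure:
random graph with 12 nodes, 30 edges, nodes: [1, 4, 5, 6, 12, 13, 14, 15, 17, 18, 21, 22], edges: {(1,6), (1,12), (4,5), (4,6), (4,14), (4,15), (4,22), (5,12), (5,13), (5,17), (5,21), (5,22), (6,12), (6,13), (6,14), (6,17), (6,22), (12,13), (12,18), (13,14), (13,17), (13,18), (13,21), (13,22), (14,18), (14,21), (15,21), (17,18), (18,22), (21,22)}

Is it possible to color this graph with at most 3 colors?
No, G is not 3-colorable

The clique on vertices [5, 13, 21, 22] has size 4 > 3, so it alone needs 4 colors.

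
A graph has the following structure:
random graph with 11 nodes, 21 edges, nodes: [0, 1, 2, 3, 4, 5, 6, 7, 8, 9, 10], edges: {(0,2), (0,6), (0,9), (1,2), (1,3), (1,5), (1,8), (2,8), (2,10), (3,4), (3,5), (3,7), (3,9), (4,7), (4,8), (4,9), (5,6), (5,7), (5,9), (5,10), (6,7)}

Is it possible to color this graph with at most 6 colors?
A valid 6-coloring: color 1: [2, 4, 5]; color 2: [3, 6, 8, 10]; color 3: [1, 7, 9]; color 4: [0].
(χ(G) = 4 ≤ 6.)

Yes, G is 6-colorable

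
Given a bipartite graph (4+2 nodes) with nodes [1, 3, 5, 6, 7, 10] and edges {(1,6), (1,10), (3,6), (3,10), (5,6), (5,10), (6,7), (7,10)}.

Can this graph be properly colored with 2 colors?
A valid 2-coloring: color 1: [6, 10]; color 2: [1, 3, 5, 7].
(χ(G) = 2 ≤ 2.)

Yes, G is 2-colorable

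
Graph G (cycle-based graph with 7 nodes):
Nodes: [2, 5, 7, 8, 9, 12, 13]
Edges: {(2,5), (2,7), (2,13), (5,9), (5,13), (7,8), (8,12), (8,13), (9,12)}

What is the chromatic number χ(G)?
χ(G) = 3

Clique number ω(G) = 3 (lower bound: χ ≥ ω).
The clique on [2, 5, 13] has size 3, forcing χ ≥ 3, and the coloring below uses 3 colors, so χ(G) = 3.
A valid 3-coloring: color 1: [5, 8]; color 2: [7, 12, 13]; color 3: [2, 9].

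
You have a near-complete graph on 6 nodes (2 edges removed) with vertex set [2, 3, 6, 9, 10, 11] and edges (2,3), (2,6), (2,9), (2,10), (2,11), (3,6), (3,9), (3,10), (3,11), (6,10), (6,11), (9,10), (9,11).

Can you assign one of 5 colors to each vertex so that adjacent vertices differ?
Yes, G is 5-colorable

A valid 5-coloring: color 1: [2]; color 2: [3]; color 3: [6, 9]; color 4: [10, 11].
(χ(G) = 4 ≤ 5.)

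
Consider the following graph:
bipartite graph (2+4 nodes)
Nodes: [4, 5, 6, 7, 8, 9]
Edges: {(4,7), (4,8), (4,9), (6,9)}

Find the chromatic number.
χ(G) = 2

Clique number ω(G) = 2 (lower bound: χ ≥ ω).
The graph is bipartite (no odd cycle), so 2 colors suffice: χ(G) = 2.
A valid 2-coloring: color 1: [4, 5, 6]; color 2: [7, 8, 9].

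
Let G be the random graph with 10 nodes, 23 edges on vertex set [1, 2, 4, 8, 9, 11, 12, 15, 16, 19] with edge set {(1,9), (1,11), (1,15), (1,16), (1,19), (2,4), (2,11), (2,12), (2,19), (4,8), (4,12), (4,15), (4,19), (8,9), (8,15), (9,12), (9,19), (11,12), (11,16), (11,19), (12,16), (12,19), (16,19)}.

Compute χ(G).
Clique number ω(G) = 4 (lower bound: χ ≥ ω).
The clique on [1, 11, 16, 19] has size 4, forcing χ ≥ 4, and the coloring below uses 4 colors, so χ(G) = 4.
A valid 4-coloring: color 1: [15, 19]; color 2: [1, 8, 12]; color 3: [4, 9, 11]; color 4: [2, 16].

χ(G) = 4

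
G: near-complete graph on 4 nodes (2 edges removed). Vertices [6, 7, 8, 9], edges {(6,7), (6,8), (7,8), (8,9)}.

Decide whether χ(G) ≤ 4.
A valid 4-coloring: color 1: [8]; color 2: [6, 9]; color 3: [7].
(χ(G) = 3 ≤ 4.)

Yes, G is 4-colorable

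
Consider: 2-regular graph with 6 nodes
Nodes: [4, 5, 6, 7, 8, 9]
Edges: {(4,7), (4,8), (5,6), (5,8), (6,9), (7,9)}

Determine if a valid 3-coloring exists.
Yes, G is 3-colorable

A valid 3-coloring: color 1: [6, 7, 8]; color 2: [4, 5, 9].
(χ(G) = 2 ≤ 3.)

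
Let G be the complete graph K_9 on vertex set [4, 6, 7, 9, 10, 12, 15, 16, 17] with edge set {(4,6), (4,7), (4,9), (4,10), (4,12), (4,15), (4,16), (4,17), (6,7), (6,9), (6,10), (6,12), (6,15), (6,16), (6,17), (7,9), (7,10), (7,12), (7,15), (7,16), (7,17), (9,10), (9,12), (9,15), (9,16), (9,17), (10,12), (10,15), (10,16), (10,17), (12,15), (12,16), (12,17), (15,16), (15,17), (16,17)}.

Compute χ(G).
Clique number ω(G) = 9 (lower bound: χ ≥ ω).
The clique on [4, 6, 7, 9, 10, 12, 15, 16, 17] has size 9, forcing χ ≥ 9, and the coloring below uses 9 colors, so χ(G) = 9.
A valid 9-coloring: color 1: [6]; color 2: [15]; color 3: [10]; color 4: [12]; color 5: [9]; color 6: [17]; color 7: [16]; color 8: [4]; color 9: [7].

χ(G) = 9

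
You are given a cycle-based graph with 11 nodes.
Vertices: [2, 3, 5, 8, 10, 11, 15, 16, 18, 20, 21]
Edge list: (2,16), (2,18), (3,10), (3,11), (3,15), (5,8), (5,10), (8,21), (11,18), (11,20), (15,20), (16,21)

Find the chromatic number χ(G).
χ(G) = 3

Clique number ω(G) = 2 (lower bound: χ ≥ ω).
Odd cycle [10, 5, 8, 21, 16, 2, 18, 11, 3] needs 3 colors (χ ≥ 3).
The coloring below uses 3 colors, so χ(G) = 3.
A valid 3-coloring: color 1: [2, 3, 5, 20, 21]; color 2: [8, 10, 11, 15, 16]; color 3: [18].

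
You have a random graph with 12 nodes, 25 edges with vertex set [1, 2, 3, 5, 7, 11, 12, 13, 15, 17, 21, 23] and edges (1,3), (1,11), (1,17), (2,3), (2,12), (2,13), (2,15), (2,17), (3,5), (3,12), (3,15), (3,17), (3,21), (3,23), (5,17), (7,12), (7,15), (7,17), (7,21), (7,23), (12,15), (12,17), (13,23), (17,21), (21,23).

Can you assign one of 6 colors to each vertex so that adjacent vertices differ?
Yes, G is 6-colorable

A valid 6-coloring: color 1: [3, 7, 11, 13]; color 2: [15, 17, 23]; color 3: [1, 2, 5, 21]; color 4: [12].
(χ(G) = 4 ≤ 6.)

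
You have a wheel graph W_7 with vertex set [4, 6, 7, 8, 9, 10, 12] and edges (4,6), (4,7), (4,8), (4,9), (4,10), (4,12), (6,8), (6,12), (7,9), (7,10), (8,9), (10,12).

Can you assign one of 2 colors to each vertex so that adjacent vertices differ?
The clique on vertices [4, 8, 9] has size 3 > 2, so it alone needs 3 colors.

No, G is not 2-colorable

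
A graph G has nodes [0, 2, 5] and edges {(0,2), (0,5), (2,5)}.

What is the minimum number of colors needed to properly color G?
Clique number ω(G) = 3 (lower bound: χ ≥ ω).
The clique on [0, 2, 5] has size 3, forcing χ ≥ 3, and the coloring below uses 3 colors, so χ(G) = 3.
A valid 3-coloring: color 1: [0]; color 2: [5]; color 3: [2].

χ(G) = 3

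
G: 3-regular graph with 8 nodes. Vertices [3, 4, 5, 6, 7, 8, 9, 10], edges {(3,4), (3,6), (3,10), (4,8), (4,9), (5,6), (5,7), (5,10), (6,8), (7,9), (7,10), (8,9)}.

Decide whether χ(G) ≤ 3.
Yes, G is 3-colorable

A valid 3-coloring: color 1: [3, 5, 8]; color 2: [4, 6, 7]; color 3: [9, 10].
(χ(G) = 3 ≤ 3.)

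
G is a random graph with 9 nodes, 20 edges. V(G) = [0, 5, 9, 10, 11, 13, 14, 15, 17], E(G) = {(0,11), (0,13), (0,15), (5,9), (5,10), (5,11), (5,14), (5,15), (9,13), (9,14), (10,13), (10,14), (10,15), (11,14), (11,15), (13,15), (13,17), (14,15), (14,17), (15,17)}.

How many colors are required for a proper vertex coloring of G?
χ(G) = 4

Clique number ω(G) = 4 (lower bound: χ ≥ ω).
The clique on [5, 10, 14, 15] has size 4, forcing χ ≥ 4, and the coloring below uses 4 colors, so χ(G) = 4.
A valid 4-coloring: color 1: [9, 15]; color 2: [13, 14]; color 3: [0, 5, 17]; color 4: [10, 11].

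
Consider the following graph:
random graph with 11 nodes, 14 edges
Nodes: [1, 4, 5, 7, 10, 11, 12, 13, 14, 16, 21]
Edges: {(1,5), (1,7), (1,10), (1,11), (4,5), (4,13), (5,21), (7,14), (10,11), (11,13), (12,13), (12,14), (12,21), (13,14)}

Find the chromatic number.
Clique number ω(G) = 3 (lower bound: χ ≥ ω).
The clique on [1, 10, 11] has size 3, forcing χ ≥ 3, and the coloring below uses 3 colors, so χ(G) = 3.
A valid 3-coloring: color 1: [1, 13, 16, 21]; color 2: [5, 11, 14]; color 3: [4, 7, 10, 12].

χ(G) = 3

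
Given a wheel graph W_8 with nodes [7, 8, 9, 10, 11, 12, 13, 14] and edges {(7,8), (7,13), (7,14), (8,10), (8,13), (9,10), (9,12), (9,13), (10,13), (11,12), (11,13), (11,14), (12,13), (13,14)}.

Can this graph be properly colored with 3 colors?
No, G is not 3-colorable

Odd cycle [12, 11, 14, 7, 8, 10, 9] needs 3 colors (χ ≥ 3).
Vertex 13 is adjacent to every vertex of [7, 8, 9, 10, 11, 12, 14], which already need 3 colors among themselves, so 13 needs a new color (χ ≥ 4).
Hence χ(G) ≥ 4 > 3, so no proper 3-coloring exists.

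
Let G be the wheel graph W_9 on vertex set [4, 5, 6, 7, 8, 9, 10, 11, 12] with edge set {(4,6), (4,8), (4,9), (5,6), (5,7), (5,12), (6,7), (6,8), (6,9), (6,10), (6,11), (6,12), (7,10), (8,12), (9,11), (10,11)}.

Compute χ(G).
χ(G) = 3

Clique number ω(G) = 3 (lower bound: χ ≥ ω).
The clique on [4, 6, 8] has size 3, forcing χ ≥ 3, and the coloring below uses 3 colors, so χ(G) = 3.
A valid 3-coloring: color 1: [6]; color 2: [5, 8, 9, 10]; color 3: [4, 7, 11, 12].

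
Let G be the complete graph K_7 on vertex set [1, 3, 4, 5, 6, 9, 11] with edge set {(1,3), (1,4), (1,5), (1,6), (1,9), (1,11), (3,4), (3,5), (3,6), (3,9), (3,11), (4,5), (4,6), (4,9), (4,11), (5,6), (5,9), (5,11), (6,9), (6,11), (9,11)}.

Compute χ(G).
Clique number ω(G) = 7 (lower bound: χ ≥ ω).
The clique on [1, 3, 4, 5, 6, 9, 11] has size 7, forcing χ ≥ 7, and the coloring below uses 7 colors, so χ(G) = 7.
A valid 7-coloring: color 1: [1]; color 2: [11]; color 3: [3]; color 4: [4]; color 5: [5]; color 6: [6]; color 7: [9].

χ(G) = 7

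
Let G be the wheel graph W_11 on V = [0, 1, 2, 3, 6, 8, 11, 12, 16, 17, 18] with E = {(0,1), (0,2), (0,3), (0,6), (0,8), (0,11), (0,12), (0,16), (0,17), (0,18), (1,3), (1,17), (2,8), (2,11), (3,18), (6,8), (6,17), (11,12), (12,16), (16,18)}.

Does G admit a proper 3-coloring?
A valid 3-coloring: color 1: [0]; color 2: [3, 8, 11, 16, 17]; color 3: [1, 2, 6, 12, 18].
(χ(G) = 3 ≤ 3.)

Yes, G is 3-colorable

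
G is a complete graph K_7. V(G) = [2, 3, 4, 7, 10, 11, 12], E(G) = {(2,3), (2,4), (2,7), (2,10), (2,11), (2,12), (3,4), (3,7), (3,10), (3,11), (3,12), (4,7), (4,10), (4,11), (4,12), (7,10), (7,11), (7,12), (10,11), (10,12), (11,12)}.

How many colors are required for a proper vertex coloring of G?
χ(G) = 7

Clique number ω(G) = 7 (lower bound: χ ≥ ω).
The clique on [2, 3, 4, 7, 10, 11, 12] has size 7, forcing χ ≥ 7, and the coloring below uses 7 colors, so χ(G) = 7.
A valid 7-coloring: color 1: [11]; color 2: [10]; color 3: [3]; color 4: [2]; color 5: [12]; color 6: [4]; color 7: [7].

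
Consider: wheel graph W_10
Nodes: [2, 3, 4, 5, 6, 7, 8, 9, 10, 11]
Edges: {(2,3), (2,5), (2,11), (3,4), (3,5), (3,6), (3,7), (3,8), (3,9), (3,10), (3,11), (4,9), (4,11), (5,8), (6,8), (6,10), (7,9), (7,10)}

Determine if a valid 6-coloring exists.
A valid 6-coloring: color 1: [3]; color 2: [2, 8, 9, 10]; color 3: [4, 5, 6, 7]; color 4: [11].
(χ(G) = 4 ≤ 6.)

Yes, G is 6-colorable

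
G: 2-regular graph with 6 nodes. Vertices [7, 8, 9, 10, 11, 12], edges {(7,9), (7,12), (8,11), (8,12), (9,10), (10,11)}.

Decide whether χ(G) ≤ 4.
Yes, G is 4-colorable

A valid 4-coloring: color 1: [7, 8, 10]; color 2: [9, 11, 12].
(χ(G) = 2 ≤ 4.)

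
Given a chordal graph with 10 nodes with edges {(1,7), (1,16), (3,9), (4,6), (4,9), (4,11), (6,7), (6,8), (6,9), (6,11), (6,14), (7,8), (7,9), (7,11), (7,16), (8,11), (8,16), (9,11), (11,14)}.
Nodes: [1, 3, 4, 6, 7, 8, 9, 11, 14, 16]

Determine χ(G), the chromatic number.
Clique number ω(G) = 4 (lower bound: χ ≥ ω).
The clique on [4, 6, 9, 11] has size 4, forcing χ ≥ 4, and the coloring below uses 4 colors, so χ(G) = 4.
A valid 4-coloring: color 1: [3, 4, 7, 14]; color 2: [11, 16]; color 3: [1, 6]; color 4: [8, 9].

χ(G) = 4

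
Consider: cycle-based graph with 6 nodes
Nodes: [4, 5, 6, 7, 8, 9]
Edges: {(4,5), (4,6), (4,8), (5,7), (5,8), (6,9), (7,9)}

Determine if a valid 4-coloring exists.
Yes, G is 4-colorable

A valid 4-coloring: color 1: [4, 9]; color 2: [5, 6]; color 3: [7, 8].
(χ(G) = 3 ≤ 4.)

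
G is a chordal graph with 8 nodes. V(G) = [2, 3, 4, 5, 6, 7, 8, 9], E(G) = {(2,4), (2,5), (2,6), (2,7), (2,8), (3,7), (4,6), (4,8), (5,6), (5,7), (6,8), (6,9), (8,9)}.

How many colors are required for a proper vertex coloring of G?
Clique number ω(G) = 4 (lower bound: χ ≥ ω).
The clique on [2, 4, 6, 8] has size 4, forcing χ ≥ 4, and the coloring below uses 4 colors, so χ(G) = 4.
A valid 4-coloring: color 1: [6, 7]; color 2: [2, 3, 9]; color 3: [5, 8]; color 4: [4].

χ(G) = 4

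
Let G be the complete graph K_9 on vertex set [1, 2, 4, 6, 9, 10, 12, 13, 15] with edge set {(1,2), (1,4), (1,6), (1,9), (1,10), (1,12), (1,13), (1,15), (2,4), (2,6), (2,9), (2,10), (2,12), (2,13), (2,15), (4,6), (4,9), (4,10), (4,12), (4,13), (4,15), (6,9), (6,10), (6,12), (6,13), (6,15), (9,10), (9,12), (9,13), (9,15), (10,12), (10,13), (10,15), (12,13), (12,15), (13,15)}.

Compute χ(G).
Clique number ω(G) = 9 (lower bound: χ ≥ ω).
The clique on [1, 2, 4, 6, 9, 10, 12, 13, 15] has size 9, forcing χ ≥ 9, and the coloring below uses 9 colors, so χ(G) = 9.
A valid 9-coloring: color 1: [2]; color 2: [9]; color 3: [1]; color 4: [15]; color 5: [10]; color 6: [12]; color 7: [6]; color 8: [13]; color 9: [4].

χ(G) = 9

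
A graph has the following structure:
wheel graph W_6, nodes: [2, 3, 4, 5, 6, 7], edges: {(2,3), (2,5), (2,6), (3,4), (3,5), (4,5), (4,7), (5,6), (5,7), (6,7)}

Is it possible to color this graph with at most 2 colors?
The clique on vertices [2, 3, 5] has size 3 > 2, so it alone needs 3 colors.

No, G is not 2-colorable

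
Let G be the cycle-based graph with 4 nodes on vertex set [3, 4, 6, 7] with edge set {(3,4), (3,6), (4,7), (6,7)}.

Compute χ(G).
Clique number ω(G) = 2 (lower bound: χ ≥ ω).
The graph is bipartite (no odd cycle), so 2 colors suffice: χ(G) = 2.
A valid 2-coloring: color 1: [4, 6]; color 2: [3, 7].

χ(G) = 2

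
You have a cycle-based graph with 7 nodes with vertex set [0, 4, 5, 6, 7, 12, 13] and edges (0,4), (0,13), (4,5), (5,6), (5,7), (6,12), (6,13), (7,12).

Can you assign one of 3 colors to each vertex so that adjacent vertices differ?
A valid 3-coloring: color 1: [4, 6, 7]; color 2: [5, 12, 13]; color 3: [0].
(χ(G) = 3 ≤ 3.)

Yes, G is 3-colorable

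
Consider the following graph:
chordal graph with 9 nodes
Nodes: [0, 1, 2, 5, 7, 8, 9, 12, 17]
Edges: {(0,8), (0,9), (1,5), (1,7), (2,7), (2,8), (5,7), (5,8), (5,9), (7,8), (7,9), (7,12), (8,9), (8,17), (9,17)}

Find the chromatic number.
Clique number ω(G) = 4 (lower bound: χ ≥ ω).
The clique on [5, 7, 8, 9] has size 4, forcing χ ≥ 4, and the coloring below uses 4 colors, so χ(G) = 4.
A valid 4-coloring: color 1: [1, 8, 12]; color 2: [0, 7, 17]; color 3: [2, 9]; color 4: [5].

χ(G) = 4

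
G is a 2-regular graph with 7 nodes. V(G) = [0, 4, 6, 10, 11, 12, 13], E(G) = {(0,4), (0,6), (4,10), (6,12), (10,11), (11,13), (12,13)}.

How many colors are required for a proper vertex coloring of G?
Clique number ω(G) = 2 (lower bound: χ ≥ ω).
Odd cycle [13, 11, 10, 4, 0, 6, 12] needs 3 colors (χ ≥ 3).
The coloring below uses 3 colors, so χ(G) = 3.
A valid 3-coloring: color 1: [4, 6, 13]; color 2: [0, 10, 12]; color 3: [11].

χ(G) = 3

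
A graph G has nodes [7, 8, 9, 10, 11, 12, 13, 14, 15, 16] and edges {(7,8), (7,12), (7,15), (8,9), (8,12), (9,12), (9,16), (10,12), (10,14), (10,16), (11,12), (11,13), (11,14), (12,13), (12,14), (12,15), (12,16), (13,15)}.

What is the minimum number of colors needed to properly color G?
Clique number ω(G) = 3 (lower bound: χ ≥ ω).
Odd cycle [14, 11, 13, 15, 7, 8, 9, 16, 10] needs 3 colors (χ ≥ 3).
Vertex 12 is adjacent to every vertex of [7, 8, 9, 10, 11, 13, 14, 15, 16], which already need 3 colors among themselves, so 12 needs a new color (χ ≥ 4).
The coloring below uses 4 colors, so χ(G) = 4.
A valid 4-coloring: color 1: [12]; color 2: [7, 13, 14, 16]; color 3: [8, 10, 11, 15]; color 4: [9].

χ(G) = 4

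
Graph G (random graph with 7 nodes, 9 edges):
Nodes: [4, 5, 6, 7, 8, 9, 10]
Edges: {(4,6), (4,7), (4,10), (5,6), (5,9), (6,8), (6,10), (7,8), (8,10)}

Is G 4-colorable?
Yes, G is 4-colorable

A valid 4-coloring: color 1: [6, 7, 9]; color 2: [4, 5, 8]; color 3: [10].
(χ(G) = 3 ≤ 4.)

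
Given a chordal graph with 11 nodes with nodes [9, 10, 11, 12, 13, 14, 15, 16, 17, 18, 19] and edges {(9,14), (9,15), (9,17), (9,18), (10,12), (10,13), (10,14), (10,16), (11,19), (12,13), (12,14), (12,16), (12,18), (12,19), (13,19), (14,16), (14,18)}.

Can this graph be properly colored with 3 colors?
No, G is not 3-colorable

The clique on vertices [10, 12, 14, 16] has size 4 > 3, so it alone needs 4 colors.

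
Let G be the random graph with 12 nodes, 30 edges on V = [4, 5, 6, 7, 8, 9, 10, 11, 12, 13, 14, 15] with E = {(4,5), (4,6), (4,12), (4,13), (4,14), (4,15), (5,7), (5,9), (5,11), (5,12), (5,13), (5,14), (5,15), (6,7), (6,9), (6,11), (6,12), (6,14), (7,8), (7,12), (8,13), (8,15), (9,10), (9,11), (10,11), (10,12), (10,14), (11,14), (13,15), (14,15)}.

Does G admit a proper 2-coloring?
No, G is not 2-colorable

The clique on vertices [4, 5, 13, 15] has size 4 > 2, so it alone needs 4 colors.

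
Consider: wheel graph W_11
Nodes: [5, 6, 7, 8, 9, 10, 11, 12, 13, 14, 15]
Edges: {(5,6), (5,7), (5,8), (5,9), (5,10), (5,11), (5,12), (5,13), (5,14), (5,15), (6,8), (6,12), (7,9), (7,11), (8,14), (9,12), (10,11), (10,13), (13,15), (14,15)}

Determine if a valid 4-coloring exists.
A valid 4-coloring: color 1: [5]; color 2: [6, 9, 11, 13, 14]; color 3: [7, 8, 10, 12, 15].
(χ(G) = 3 ≤ 4.)

Yes, G is 4-colorable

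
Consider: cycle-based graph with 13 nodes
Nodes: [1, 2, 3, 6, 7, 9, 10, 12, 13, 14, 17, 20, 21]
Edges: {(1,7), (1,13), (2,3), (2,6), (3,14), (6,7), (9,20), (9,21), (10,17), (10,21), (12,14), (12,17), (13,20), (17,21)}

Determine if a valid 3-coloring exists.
A valid 3-coloring: color 1: [1, 3, 6, 12, 20, 21]; color 2: [2, 7, 9, 13, 14, 17]; color 3: [10].
(χ(G) = 3 ≤ 3.)

Yes, G is 3-colorable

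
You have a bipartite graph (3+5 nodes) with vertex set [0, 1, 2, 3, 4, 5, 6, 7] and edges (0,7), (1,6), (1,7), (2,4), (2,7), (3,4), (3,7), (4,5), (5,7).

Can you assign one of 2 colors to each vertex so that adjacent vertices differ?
A valid 2-coloring: color 1: [4, 6, 7]; color 2: [0, 1, 2, 3, 5].
(χ(G) = 2 ≤ 2.)

Yes, G is 2-colorable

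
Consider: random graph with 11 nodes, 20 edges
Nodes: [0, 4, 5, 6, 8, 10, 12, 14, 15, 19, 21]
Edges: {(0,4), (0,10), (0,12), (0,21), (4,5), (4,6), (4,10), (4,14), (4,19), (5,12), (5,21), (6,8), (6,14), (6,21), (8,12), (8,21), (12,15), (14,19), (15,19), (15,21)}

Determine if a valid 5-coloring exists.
A valid 5-coloring: color 1: [4, 12, 21]; color 2: [0, 5, 8, 14, 15]; color 3: [6, 10, 19].
(χ(G) = 3 ≤ 5.)

Yes, G is 5-colorable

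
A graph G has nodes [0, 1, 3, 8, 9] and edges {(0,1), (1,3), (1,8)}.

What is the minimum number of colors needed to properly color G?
Clique number ω(G) = 2 (lower bound: χ ≥ ω).
The graph is bipartite (no odd cycle), so 2 colors suffice: χ(G) = 2.
A valid 2-coloring: color 1: [1, 9]; color 2: [0, 3, 8].

χ(G) = 2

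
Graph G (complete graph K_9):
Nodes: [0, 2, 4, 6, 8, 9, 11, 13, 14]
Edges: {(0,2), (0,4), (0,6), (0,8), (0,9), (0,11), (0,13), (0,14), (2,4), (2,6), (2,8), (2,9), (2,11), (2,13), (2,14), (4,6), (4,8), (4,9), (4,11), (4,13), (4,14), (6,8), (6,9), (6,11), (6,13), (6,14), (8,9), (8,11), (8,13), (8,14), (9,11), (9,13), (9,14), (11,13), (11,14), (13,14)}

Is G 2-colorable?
The clique on vertices [0, 2, 4, 6, 8, 9, 11, 13, 14] has size 9 > 2, so it alone needs 9 colors.

No, G is not 2-colorable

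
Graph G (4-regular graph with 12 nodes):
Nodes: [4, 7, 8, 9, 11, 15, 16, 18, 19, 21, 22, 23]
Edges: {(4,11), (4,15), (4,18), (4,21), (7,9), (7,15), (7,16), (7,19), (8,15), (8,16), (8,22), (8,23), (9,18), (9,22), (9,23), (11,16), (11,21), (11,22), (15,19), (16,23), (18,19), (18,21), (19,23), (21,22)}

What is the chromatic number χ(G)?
Clique number ω(G) = 3 (lower bound: χ ≥ ω).
Suppose a proper 3-coloring c exists. The clique [4, 11, 21] takes 3 distinct colors; by symmetry let c(4) = 1, c(11) = 2, c(21) = 3.
- Vertex 18: neighbors [4, 21] already have colors [1, 3] ⇒ c(18) = 2.
- Vertex 22: neighbors [11, 21] already have colors [2, 3] ⇒ c(22) = 1.
- Vertex 9: neighbors [22, 18] already have colors [1, 2] ⇒ c(9) = 3.
- Vertex 7: neighbors [9] already have colors [3]; try each remaining color.
- Case c(7) = 1:
  - Vertex 16: neighbors [7, 11] already have colors [1, 2] ⇒ c(16) = 3.
  - Vertex 8: neighbors [22, 16] already have colors [1, 3] ⇒ c(8) = 2.
  - Vertex 19: neighbors [7, 18] already have colors [1, 2] ⇒ c(19) = 3.
  - Vertex 15: neighbors [4, 8, 19] already have colors [1, 2, 3] — all 3 colors blocked. Contradiction.
- Case c(7) = 2:
  - Vertex 15: neighbors [4, 7] already have colors [1, 2] ⇒ c(15) = 3.
  - Vertex 8: neighbors [22, 15] already have colors [1, 3] ⇒ c(8) = 2.
  - Vertex 23: neighbors [8, 9] already have colors [2, 3] ⇒ c(23) = 1.
  - Vertex 19: neighbors [23, 7, 15] already have colors [1, 2, 3] — all 3 colors blocked. Contradiction.
Every case ends in a contradiction, so G has no proper 3-coloring (χ ≥ 4).
The coloring below uses 4 colors, so χ(G) = 4.
A valid 4-coloring: color 1: [15, 16, 18, 22]; color 2: [8, 9, 11, 19]; color 3: [7, 21, 23]; color 4: [4].

χ(G) = 4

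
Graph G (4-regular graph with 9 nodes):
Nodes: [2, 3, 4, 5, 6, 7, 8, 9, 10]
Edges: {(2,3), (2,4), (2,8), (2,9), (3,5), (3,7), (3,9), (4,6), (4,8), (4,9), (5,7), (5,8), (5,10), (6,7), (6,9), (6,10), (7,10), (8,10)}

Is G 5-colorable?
Yes, G is 5-colorable

A valid 5-coloring: color 1: [7, 8, 9]; color 2: [2, 5, 6]; color 3: [3, 4, 10].
(χ(G) = 3 ≤ 5.)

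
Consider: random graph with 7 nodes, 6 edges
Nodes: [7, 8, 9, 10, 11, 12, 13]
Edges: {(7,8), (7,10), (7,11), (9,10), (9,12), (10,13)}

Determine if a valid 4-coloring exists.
Yes, G is 4-colorable

A valid 4-coloring: color 1: [7, 9, 13]; color 2: [8, 10, 11, 12].
(χ(G) = 2 ≤ 4.)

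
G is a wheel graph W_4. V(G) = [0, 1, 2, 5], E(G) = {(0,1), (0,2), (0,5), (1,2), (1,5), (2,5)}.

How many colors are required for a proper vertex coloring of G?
χ(G) = 4

Clique number ω(G) = 4 (lower bound: χ ≥ ω).
The clique on [0, 1, 2, 5] has size 4, forcing χ ≥ 4, and the coloring below uses 4 colors, so χ(G) = 4.
A valid 4-coloring: color 1: [1]; color 2: [0]; color 3: [2]; color 4: [5].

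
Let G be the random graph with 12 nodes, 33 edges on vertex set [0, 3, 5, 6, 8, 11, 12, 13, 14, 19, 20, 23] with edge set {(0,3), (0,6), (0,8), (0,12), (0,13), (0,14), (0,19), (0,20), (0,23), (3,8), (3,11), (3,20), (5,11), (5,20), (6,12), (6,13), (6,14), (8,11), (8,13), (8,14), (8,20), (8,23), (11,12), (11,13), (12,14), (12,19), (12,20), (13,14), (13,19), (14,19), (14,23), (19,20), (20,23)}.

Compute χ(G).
Clique number ω(G) = 4 (lower bound: χ ≥ ω).
The clique on [0, 3, 8, 20] has size 4, forcing χ ≥ 4, and the coloring below uses 4 colors, so χ(G) = 4.
A valid 4-coloring: color 1: [0, 11]; color 2: [5, 6, 8, 19]; color 3: [14, 20]; color 4: [3, 12, 13, 23].

χ(G) = 4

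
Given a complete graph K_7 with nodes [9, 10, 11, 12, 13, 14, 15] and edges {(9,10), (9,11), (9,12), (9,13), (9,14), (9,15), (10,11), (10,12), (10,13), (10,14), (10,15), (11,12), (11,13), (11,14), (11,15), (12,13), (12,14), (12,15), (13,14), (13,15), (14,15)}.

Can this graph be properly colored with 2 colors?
No, G is not 2-colorable

The clique on vertices [9, 10, 11, 12, 13, 14, 15] has size 7 > 2, so it alone needs 7 colors.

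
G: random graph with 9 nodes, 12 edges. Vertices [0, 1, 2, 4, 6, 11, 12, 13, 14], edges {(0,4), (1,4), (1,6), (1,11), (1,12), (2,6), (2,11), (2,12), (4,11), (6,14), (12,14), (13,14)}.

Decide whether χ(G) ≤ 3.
Yes, G is 3-colorable

A valid 3-coloring: color 1: [0, 1, 2, 14]; color 2: [6, 11, 12, 13]; color 3: [4].
(χ(G) = 3 ≤ 3.)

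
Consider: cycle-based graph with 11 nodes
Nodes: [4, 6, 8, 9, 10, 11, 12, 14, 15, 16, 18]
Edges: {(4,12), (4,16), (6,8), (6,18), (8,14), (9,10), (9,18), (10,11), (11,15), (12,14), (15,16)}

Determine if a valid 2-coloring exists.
No, G is not 2-colorable

Odd cycle [12, 14, 8, 6, 18, 9, 10, 11, 15, 16, 4] needs 3 colors (χ ≥ 3).
Hence χ(G) ≥ 3 > 2, so no proper 2-coloring exists.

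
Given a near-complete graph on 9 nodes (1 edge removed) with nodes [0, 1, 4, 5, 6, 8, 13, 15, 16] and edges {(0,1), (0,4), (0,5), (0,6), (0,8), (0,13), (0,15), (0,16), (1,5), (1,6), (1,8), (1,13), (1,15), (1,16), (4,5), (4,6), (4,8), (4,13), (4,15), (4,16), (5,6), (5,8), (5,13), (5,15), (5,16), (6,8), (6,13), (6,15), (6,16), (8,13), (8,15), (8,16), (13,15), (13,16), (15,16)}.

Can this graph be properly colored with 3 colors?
No, G is not 3-colorable

The clique on vertices [0, 1, 5, 6, 8, 13, 15, 16] has size 8 > 3, so it alone needs 8 colors.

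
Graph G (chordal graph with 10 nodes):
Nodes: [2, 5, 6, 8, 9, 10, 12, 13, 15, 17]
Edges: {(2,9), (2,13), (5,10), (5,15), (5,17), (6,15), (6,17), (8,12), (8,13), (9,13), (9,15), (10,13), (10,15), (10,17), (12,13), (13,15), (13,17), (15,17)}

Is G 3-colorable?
No, G is not 3-colorable

The clique on vertices [10, 13, 15, 17] has size 4 > 3, so it alone needs 4 colors.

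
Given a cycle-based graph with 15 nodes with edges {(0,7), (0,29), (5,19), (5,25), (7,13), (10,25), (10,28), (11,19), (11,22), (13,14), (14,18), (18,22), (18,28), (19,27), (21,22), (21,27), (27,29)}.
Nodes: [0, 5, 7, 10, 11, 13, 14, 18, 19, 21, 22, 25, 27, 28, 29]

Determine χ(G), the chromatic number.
χ(G) = 3

Clique number ω(G) = 2 (lower bound: χ ≥ ω).
Odd cycle [22, 11, 19, 27, 21] needs 3 colors (χ ≥ 3).
The coloring below uses 3 colors, so χ(G) = 3.
A valid 3-coloring: color 1: [0, 5, 10, 11, 13, 18, 27]; color 2: [7, 14, 19, 22, 25, 28, 29]; color 3: [21].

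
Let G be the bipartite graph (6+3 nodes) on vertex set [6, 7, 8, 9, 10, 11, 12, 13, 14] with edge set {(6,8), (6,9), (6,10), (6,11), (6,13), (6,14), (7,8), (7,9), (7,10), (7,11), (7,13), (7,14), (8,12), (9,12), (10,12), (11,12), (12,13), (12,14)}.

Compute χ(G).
χ(G) = 2

Clique number ω(G) = 2 (lower bound: χ ≥ ω).
The graph is bipartite (no odd cycle), so 2 colors suffice: χ(G) = 2.
A valid 2-coloring: color 1: [6, 7, 12]; color 2: [8, 9, 10, 11, 13, 14].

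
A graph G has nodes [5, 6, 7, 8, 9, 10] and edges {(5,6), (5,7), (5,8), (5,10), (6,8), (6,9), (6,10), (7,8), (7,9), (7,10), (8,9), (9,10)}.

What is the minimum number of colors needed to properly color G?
Clique number ω(G) = 3 (lower bound: χ ≥ ω).
The clique on [6, 8, 9] has size 3, forcing χ ≥ 3, and the coloring below uses 3 colors, so χ(G) = 3.
A valid 3-coloring: color 1: [5, 9]; color 2: [8, 10]; color 3: [6, 7].

χ(G) = 3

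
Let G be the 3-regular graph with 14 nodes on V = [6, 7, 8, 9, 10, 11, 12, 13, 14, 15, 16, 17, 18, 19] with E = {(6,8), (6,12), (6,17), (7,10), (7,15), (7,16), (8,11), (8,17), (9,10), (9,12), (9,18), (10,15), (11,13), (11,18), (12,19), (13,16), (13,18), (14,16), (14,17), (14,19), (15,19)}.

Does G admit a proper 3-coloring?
A valid 3-coloring: color 1: [10, 11, 16, 17, 19]; color 2: [6, 7, 9, 13, 14]; color 3: [8, 12, 15, 18].
(χ(G) = 3 ≤ 3.)

Yes, G is 3-colorable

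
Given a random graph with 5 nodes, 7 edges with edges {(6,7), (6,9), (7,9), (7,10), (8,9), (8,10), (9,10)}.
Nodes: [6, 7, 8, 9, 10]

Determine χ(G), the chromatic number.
χ(G) = 3

Clique number ω(G) = 3 (lower bound: χ ≥ ω).
The clique on [8, 9, 10] has size 3, forcing χ ≥ 3, and the coloring below uses 3 colors, so χ(G) = 3.
A valid 3-coloring: color 1: [9]; color 2: [7, 8]; color 3: [6, 10].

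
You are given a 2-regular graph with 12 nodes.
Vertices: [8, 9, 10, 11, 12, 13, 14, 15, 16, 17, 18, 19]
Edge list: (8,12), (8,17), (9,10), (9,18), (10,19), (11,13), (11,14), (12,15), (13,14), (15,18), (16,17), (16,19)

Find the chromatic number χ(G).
χ(G) = 3

Clique number ω(G) = 3 (lower bound: χ ≥ ω).
The clique on [11, 13, 14] has size 3, forcing χ ≥ 3, and the coloring below uses 3 colors, so χ(G) = 3.
A valid 3-coloring: color 1: [8, 10, 11, 15, 16]; color 2: [12, 13, 17, 18, 19]; color 3: [9, 14].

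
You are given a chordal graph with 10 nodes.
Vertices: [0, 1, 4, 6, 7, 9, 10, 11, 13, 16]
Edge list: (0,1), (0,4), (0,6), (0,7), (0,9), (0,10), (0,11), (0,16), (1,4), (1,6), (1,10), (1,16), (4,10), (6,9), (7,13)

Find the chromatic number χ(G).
Clique number ω(G) = 4 (lower bound: χ ≥ ω).
The clique on [0, 1, 4, 10] has size 4, forcing χ ≥ 4, and the coloring below uses 4 colors, so χ(G) = 4.
A valid 4-coloring: color 1: [0, 13]; color 2: [1, 7, 9, 11]; color 3: [4, 6, 16]; color 4: [10].

χ(G) = 4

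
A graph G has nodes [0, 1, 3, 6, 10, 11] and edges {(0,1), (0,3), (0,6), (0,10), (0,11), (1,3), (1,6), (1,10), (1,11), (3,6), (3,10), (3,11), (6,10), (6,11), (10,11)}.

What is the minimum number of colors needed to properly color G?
χ(G) = 6

Clique number ω(G) = 6 (lower bound: χ ≥ ω).
The clique on [0, 1, 3, 6, 10, 11] has size 6, forcing χ ≥ 6, and the coloring below uses 6 colors, so χ(G) = 6.
A valid 6-coloring: color 1: [11]; color 2: [6]; color 3: [10]; color 4: [3]; color 5: [1]; color 6: [0].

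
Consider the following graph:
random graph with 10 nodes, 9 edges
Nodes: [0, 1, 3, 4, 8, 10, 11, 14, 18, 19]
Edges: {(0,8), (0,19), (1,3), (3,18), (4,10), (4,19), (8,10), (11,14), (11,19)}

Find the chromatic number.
Clique number ω(G) = 2 (lower bound: χ ≥ ω).
Odd cycle [10, 8, 0, 19, 4] needs 3 colors (χ ≥ 3).
The coloring below uses 3 colors, so χ(G) = 3.
A valid 3-coloring: color 1: [3, 10, 14, 19]; color 2: [1, 4, 8, 11, 18]; color 3: [0].

χ(G) = 3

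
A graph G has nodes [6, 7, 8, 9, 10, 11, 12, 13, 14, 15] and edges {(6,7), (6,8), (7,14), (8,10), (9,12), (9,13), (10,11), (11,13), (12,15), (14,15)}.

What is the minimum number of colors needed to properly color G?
Clique number ω(G) = 2 (lower bound: χ ≥ ω).
The graph is bipartite (no odd cycle), so 2 colors suffice: χ(G) = 2.
A valid 2-coloring: color 1: [6, 10, 12, 13, 14]; color 2: [7, 8, 9, 11, 15].

χ(G) = 2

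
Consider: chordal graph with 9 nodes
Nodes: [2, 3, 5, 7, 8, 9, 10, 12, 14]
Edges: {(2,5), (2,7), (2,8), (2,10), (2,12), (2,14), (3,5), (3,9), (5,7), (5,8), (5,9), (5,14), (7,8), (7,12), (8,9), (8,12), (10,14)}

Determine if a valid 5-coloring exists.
Yes, G is 5-colorable

A valid 5-coloring: color 1: [2, 9]; color 2: [5, 10, 12]; color 3: [3, 8, 14]; color 4: [7].
(χ(G) = 4 ≤ 5.)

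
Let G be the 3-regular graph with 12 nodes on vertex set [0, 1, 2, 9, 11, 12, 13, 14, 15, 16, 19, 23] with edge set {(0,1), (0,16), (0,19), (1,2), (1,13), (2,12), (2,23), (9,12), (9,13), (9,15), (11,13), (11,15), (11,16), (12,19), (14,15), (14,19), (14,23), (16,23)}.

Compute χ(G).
Clique number ω(G) = 2 (lower bound: χ ≥ ω).
Odd cycle [23, 14, 15, 11, 16] needs 3 colors (χ ≥ 3).
The coloring below uses 3 colors, so χ(G) = 3.
A valid 3-coloring: color 1: [0, 12, 13, 15, 23]; color 2: [1, 9, 16, 19]; color 3: [2, 11, 14].

χ(G) = 3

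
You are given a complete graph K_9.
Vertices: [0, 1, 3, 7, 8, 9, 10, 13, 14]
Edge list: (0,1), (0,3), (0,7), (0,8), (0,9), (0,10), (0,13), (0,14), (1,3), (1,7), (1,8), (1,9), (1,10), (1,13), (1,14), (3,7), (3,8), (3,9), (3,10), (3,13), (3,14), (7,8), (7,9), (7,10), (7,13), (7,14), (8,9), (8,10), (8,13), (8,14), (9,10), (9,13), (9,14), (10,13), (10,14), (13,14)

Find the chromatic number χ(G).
χ(G) = 9

Clique number ω(G) = 9 (lower bound: χ ≥ ω).
The clique on [0, 1, 3, 7, 8, 9, 10, 13, 14] has size 9, forcing χ ≥ 9, and the coloring below uses 9 colors, so χ(G) = 9.
A valid 9-coloring: color 1: [0]; color 2: [3]; color 3: [1]; color 4: [14]; color 5: [13]; color 6: [9]; color 7: [7]; color 8: [10]; color 9: [8].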